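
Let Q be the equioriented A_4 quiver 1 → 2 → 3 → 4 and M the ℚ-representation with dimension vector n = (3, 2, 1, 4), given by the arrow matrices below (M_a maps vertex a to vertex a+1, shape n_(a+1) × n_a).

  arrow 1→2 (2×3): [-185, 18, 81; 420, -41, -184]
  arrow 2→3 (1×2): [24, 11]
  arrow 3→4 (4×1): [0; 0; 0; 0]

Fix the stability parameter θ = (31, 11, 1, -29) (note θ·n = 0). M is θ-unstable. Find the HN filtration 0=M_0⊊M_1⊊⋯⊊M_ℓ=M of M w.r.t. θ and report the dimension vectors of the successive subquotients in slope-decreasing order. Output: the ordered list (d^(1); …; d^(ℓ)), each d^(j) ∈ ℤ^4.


Interval decomposition of M: I[1,1], I[1,2], I[1,3], I[4,4]^4.
HN type (ℓ=4): μ^(1)=31; μ^(2)=21; μ^(3)=43/3; μ^(4)=-29

((1, 0, 0, 0); (1, 1, 0, 0); (1, 1, 1, 0); (0, 0, 0, 4))


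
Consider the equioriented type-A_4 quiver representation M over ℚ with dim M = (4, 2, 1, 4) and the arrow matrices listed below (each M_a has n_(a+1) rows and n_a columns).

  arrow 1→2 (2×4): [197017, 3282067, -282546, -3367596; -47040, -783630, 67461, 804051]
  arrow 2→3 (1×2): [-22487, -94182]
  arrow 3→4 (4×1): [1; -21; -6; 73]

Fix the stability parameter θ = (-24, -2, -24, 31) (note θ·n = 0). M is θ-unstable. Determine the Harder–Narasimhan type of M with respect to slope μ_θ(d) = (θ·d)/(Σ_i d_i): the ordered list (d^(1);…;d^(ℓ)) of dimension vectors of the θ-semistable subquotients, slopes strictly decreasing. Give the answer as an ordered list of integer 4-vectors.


Barcode: M ≅ I[1,1]^2, I[1,2], I[1,4], I[4,4]^3. HN layers by μ_θ (4 steps, strictly decreasing):
  μ^(1)=31; μ^(2)=-2; μ^(3)=-13; μ^(4)=-24

((0, 0, 0, 4); (0, 1, 0, 0); (0, 1, 1, 0); (4, 0, 0, 0))


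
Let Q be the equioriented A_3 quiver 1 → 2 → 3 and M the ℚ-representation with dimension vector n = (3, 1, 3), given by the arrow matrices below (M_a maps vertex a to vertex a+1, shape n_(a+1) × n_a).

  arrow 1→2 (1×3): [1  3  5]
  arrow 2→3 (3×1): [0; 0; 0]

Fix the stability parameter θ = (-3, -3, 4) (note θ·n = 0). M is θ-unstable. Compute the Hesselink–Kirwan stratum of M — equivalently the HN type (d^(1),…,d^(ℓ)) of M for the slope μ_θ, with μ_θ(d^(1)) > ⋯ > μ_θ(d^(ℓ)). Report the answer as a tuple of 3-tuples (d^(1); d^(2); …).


Barcode: M ≅ I[1,1]^2, I[1,2], I[3,3]^3. HN layers by μ_θ (2 steps, strictly decreasing):
  μ^(1)=4; μ^(2)=-3

((0, 0, 3); (3, 1, 0))


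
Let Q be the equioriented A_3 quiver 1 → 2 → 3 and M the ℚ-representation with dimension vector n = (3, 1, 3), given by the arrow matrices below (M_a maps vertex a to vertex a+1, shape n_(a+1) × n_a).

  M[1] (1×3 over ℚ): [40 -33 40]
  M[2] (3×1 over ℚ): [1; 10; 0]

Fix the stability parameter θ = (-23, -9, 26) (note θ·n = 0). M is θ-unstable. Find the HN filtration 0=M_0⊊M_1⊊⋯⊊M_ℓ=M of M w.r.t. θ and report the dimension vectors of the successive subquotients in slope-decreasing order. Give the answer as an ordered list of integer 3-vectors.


Barcode: M ≅ I[1,1]^2, I[1,3], I[3,3]^2. HN layers by μ_θ (3 steps, strictly decreasing):
  μ^(1)=26; μ^(2)=-9; μ^(3)=-23

((0, 0, 3); (0, 1, 0); (3, 0, 0))


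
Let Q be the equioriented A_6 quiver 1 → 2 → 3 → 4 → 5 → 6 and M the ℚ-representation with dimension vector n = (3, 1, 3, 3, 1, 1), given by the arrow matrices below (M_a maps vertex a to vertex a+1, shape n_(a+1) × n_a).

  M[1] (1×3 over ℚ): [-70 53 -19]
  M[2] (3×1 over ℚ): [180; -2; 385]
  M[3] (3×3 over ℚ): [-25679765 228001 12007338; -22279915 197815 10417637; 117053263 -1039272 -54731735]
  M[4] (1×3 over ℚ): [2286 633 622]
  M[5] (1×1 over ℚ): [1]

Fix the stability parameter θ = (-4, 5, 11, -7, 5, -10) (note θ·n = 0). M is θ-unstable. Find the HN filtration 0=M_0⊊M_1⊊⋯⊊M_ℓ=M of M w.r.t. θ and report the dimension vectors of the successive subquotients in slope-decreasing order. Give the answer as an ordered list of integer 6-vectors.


Via rank(M_{q-1}∘⋯∘M_p): M ≅ I[1,1]^2, I[1,6], I[3,4]^2.
μ_θ-semistable layers: μ^(1)=2; μ^(2)=4/5; μ^(3)=-4

((0, 0, 2, 2, 0, 0); (0, 1, 1, 1, 1, 1); (3, 0, 0, 0, 0, 0))


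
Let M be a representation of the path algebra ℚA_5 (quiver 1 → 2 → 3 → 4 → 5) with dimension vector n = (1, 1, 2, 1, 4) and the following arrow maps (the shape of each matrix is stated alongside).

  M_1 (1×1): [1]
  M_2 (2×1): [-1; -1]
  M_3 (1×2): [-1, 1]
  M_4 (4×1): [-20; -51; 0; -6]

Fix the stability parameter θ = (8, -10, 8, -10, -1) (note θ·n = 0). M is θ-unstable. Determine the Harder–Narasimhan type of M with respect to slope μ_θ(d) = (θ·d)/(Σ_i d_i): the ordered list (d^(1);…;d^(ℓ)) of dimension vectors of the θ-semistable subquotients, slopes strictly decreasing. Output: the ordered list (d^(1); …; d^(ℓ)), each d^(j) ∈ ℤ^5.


Via rank(M_{q-1}∘⋯∘M_p): M ≅ I[1,3], I[3,5], I[5,5]^3.
μ_θ-semistable layers: μ^(1)=8; μ^(2)=-1

((0, 0, 1, 0, 0); (1, 1, 1, 1, 4))


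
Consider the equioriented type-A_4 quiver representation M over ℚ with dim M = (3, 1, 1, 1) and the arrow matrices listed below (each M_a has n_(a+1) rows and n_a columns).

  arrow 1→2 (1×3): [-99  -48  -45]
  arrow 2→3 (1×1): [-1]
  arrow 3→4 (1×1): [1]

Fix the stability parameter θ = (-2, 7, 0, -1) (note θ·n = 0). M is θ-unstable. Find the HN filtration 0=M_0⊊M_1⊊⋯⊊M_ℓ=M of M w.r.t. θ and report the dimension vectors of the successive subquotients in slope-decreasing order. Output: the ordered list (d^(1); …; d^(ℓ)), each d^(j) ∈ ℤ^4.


Interval decomposition of M: I[1,1]^2, I[1,4].
HN type (ℓ=2): μ^(1)=2; μ^(2)=-2

((0, 1, 1, 1); (3, 0, 0, 0))


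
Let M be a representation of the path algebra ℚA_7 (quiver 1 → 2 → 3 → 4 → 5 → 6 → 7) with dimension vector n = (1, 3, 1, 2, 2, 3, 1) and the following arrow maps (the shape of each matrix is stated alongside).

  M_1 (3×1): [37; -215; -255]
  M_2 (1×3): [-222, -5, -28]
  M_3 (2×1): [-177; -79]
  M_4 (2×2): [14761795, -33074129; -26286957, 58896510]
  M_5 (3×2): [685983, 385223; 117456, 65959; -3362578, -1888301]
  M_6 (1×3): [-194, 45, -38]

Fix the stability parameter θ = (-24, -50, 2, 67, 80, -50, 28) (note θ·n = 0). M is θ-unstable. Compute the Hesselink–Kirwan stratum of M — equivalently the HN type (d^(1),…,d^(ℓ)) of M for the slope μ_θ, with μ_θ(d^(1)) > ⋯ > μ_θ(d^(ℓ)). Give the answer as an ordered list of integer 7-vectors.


Via rank(M_{q-1}∘⋯∘M_p): M ≅ I[1,7], I[2,2]^2, I[4,6], I[6,6].
μ_θ-semistable layers: μ^(1)=97/3; μ^(2)=125/4; μ^(3)=2; μ^(4)=-37; μ^(5)=-50

((0, 0, 0, 1, 1, 1, 0); (0, 0, 0, 1, 1, 1, 1); (0, 0, 1, 0, 0, 0, 0); (1, 1, 0, 0, 0, 0, 0); (0, 2, 0, 0, 0, 1, 0))


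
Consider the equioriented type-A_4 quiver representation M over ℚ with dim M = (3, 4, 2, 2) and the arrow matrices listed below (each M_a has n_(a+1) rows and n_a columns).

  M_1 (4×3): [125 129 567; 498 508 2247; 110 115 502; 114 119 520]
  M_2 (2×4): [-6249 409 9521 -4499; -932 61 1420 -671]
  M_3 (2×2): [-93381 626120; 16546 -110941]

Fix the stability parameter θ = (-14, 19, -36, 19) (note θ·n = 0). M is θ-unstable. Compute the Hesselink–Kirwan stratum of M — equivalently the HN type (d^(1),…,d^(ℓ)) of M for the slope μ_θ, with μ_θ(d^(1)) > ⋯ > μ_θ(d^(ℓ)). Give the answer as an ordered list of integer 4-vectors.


Barcode: M ≅ I[1,2], I[1,4]^2, I[2,2]. HN layers by μ_θ (3 steps, strictly decreasing):
  μ^(1)=19; μ^(2)=-17/2; μ^(3)=-14

((0, 2, 0, 2); (0, 2, 2, 0); (3, 0, 0, 0))


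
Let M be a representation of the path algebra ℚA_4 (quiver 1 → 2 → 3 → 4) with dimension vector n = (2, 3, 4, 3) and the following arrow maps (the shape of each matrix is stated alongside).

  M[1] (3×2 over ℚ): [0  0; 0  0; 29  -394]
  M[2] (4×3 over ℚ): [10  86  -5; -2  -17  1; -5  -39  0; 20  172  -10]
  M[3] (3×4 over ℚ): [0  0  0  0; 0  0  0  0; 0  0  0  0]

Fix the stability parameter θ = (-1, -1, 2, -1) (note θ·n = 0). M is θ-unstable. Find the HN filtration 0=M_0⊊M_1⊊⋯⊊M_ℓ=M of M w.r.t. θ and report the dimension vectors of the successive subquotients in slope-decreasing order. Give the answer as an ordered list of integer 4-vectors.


Interval decomposition of M: I[1,1], I[1,3], I[2,3]^2, I[3,3], I[4,4]^3.
HN type (ℓ=2): μ^(1)=2; μ^(2)=-1

((0, 0, 4, 0); (2, 3, 0, 3))


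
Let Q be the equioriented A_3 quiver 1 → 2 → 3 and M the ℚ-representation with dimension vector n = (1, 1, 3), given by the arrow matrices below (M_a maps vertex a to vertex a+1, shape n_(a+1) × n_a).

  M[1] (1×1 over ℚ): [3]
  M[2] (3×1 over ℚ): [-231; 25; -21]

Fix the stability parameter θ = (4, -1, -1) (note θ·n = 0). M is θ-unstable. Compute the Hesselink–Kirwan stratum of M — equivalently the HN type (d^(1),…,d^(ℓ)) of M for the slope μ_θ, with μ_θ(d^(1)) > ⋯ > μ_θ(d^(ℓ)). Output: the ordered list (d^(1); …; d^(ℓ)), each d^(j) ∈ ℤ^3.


Interval decomposition of M: I[1,3], I[3,3]^2.
HN type (ℓ=2): μ^(1)=2/3; μ^(2)=-1

((1, 1, 1); (0, 0, 2))


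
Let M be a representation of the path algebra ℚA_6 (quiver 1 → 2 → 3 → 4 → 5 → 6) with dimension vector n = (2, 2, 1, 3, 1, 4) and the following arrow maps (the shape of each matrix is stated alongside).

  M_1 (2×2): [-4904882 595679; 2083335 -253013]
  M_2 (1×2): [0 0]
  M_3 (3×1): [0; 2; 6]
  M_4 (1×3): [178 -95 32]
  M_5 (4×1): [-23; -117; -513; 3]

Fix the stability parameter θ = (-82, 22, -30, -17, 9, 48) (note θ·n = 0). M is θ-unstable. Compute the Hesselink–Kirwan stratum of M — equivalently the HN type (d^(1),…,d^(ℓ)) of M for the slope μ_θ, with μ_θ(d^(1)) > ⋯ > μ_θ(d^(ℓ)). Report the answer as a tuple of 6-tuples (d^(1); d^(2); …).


Via rank(M_{q-1}∘⋯∘M_p): M ≅ I[1,2]^2, I[3,6], I[4,4]^2, I[6,6]^3.
μ_θ-semistable layers: μ^(1)=48; μ^(2)=22; μ^(3)=9; μ^(4)=-17; μ^(5)=-30; μ^(6)=-82

((0, 0, 0, 0, 0, 4); (0, 2, 0, 0, 0, 0); (0, 0, 0, 0, 1, 0); (0, 0, 0, 3, 0, 0); (0, 0, 1, 0, 0, 0); (2, 0, 0, 0, 0, 0))


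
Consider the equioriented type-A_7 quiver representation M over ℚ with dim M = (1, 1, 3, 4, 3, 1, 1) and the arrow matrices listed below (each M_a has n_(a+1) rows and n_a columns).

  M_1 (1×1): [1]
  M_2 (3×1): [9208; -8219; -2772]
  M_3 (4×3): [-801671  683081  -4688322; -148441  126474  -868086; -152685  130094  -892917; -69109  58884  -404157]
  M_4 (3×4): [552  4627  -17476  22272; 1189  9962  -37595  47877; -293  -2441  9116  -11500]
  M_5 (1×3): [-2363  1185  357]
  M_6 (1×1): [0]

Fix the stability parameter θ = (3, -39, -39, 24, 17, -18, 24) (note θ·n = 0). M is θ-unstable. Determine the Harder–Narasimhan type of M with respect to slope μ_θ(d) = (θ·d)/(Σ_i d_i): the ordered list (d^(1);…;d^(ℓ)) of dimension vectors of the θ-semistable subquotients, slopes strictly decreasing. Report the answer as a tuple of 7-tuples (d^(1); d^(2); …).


Via rank(M_{q-1}∘⋯∘M_p): M ≅ I[1,6], I[3,5]^2, I[4,4], I[7,7].
μ_θ-semistable layers: μ^(1)=24; μ^(2)=41/2; μ^(3)=23/3; μ^(4)=-25; μ^(5)=-39

((0, 0, 0, 1, 0, 0, 1); (0, 0, 0, 2, 2, 0, 0); (0, 0, 0, 1, 1, 1, 0); (1, 1, 1, 0, 0, 0, 0); (0, 0, 2, 0, 0, 0, 0))


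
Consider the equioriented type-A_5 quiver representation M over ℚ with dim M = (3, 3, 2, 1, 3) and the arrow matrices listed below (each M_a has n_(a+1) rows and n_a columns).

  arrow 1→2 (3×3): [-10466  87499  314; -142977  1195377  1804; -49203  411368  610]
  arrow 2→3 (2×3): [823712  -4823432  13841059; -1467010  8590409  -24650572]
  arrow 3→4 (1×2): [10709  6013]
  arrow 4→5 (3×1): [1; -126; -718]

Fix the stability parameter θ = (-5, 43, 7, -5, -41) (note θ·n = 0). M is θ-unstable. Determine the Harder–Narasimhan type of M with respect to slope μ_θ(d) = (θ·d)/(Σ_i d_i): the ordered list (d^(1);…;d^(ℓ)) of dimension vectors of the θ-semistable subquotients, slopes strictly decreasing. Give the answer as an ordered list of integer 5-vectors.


Interval decomposition of M: I[1,2], I[1,3], I[1,5], I[5,5]^2.
HN type (ℓ=5): μ^(1)=43; μ^(2)=25; μ^(3)=1; μ^(4)=-5; μ^(5)=-41

((0, 1, 0, 0, 0); (0, 1, 1, 0, 0); (0, 1, 1, 1, 1); (3, 0, 0, 0, 0); (0, 0, 0, 0, 2))


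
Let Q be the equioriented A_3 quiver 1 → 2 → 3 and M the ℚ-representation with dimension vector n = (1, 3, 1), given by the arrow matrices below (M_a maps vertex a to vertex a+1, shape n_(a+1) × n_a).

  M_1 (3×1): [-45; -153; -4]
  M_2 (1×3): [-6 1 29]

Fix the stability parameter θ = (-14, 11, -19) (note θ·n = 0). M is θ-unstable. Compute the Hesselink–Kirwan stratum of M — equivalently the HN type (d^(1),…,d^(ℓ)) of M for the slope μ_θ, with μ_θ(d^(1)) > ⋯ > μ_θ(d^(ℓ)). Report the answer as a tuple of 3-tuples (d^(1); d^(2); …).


Barcode: M ≅ I[1,3], I[2,2]^2. HN layers by μ_θ (3 steps, strictly decreasing):
  μ^(1)=11; μ^(2)=-4; μ^(3)=-14

((0, 2, 0); (0, 1, 1); (1, 0, 0))


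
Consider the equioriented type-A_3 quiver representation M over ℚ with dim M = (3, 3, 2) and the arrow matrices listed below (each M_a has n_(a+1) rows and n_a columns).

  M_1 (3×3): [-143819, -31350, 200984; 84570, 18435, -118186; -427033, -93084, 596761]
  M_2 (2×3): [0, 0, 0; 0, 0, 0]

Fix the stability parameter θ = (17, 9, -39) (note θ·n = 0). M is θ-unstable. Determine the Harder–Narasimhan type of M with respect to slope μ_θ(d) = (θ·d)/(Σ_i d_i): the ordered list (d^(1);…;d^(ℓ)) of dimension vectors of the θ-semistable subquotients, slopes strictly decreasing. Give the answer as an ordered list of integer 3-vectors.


Interval decomposition of M: I[1,2]^3, I[3,3]^2.
HN type (ℓ=2): μ^(1)=13; μ^(2)=-39

((3, 3, 0); (0, 0, 2))


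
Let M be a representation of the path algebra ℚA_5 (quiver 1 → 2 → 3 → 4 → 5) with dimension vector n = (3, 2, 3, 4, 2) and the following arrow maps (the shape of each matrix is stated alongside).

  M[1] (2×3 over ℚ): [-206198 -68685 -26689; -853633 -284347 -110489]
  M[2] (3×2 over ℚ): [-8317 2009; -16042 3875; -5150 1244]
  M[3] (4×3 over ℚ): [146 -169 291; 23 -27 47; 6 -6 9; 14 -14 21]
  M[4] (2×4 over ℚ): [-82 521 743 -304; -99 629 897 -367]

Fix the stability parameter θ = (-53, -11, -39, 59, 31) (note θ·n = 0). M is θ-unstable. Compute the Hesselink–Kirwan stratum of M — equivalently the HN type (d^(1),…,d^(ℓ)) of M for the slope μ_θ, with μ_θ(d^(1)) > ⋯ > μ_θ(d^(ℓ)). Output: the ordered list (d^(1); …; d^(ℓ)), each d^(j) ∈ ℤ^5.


Barcode: M ≅ I[1,1], I[1,5]^2, I[3,4], I[4,4]. HN layers by μ_θ (5 steps, strictly decreasing):
  μ^(1)=59; μ^(2)=45; μ^(3)=-25; μ^(4)=-39; μ^(5)=-53

((0, 0, 0, 2, 0); (0, 0, 0, 2, 2); (0, 2, 2, 0, 0); (0, 0, 1, 0, 0); (3, 0, 0, 0, 0))


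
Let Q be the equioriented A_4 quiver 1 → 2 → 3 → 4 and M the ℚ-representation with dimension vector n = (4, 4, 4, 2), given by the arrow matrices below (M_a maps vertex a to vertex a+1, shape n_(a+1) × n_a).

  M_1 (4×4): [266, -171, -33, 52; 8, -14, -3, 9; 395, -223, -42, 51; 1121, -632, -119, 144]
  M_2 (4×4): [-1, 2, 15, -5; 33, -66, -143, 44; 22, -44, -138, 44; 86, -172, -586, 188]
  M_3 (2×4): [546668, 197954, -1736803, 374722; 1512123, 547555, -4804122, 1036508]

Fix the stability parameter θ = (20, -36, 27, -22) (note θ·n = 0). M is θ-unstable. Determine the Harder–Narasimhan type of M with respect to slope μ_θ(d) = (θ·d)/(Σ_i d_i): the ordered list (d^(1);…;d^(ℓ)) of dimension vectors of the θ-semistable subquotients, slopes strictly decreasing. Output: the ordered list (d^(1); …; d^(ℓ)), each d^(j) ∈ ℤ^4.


Interval decomposition of M: I[1,2]^2, I[1,3], I[1,4], I[3,3], I[3,4].
HN type (ℓ=3): μ^(1)=27; μ^(2)=5/2; μ^(3)=-8

((0, 0, 2, 0); (0, 0, 2, 2); (4, 4, 0, 0))


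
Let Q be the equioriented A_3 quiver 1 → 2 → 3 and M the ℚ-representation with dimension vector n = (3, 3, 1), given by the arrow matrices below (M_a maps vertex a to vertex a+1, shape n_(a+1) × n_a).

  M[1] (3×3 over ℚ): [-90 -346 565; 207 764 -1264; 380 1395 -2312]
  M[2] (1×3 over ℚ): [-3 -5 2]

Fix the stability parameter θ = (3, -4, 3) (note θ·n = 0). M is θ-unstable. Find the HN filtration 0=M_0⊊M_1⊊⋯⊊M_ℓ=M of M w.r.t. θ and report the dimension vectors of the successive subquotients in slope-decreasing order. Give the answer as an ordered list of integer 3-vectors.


Interval decomposition of M: I[1,2]^2, I[1,3].
HN type (ℓ=2): μ^(1)=3; μ^(2)=-1/2

((0, 0, 1); (3, 3, 0))


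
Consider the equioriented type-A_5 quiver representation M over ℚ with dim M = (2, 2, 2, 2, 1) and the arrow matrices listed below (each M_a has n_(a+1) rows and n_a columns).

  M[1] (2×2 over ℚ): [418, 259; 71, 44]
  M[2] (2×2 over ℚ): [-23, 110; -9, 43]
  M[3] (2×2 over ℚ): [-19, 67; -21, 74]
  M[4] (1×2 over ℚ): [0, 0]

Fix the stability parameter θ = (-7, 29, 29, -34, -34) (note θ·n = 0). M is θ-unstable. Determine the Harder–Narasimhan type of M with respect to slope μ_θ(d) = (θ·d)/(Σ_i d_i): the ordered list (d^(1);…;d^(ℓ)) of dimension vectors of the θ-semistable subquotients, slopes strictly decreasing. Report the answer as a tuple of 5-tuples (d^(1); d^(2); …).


Interval decomposition of M: I[1,4]^2, I[5,5].
HN type (ℓ=3): μ^(1)=8; μ^(2)=-7; μ^(3)=-34

((0, 2, 2, 2, 0); (2, 0, 0, 0, 0); (0, 0, 0, 0, 1))


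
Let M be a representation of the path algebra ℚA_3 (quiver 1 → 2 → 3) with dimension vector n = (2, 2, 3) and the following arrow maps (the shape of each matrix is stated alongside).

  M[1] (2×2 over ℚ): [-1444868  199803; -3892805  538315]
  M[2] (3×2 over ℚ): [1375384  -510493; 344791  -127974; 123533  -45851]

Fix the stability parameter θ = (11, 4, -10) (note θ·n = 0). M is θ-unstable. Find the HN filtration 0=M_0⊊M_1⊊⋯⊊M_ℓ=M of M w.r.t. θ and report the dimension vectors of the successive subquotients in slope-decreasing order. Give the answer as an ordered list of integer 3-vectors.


Interval decomposition of M: I[1,3]^2, I[3,3].
HN type (ℓ=2): μ^(1)=5/3; μ^(2)=-10

((2, 2, 2); (0, 0, 1))


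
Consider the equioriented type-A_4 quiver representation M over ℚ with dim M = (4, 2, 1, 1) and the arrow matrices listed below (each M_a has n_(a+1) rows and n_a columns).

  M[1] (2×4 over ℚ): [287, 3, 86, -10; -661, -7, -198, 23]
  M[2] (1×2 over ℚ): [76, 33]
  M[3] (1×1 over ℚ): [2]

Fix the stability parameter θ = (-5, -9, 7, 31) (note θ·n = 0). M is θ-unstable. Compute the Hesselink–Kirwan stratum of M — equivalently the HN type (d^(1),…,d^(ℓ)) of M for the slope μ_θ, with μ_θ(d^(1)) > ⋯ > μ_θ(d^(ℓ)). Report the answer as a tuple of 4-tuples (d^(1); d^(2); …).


Via rank(M_{q-1}∘⋯∘M_p): M ≅ I[1,1]^2, I[1,2], I[1,4].
μ_θ-semistable layers: μ^(1)=31; μ^(2)=7; μ^(3)=-5; μ^(4)=-7

((0, 0, 0, 1); (0, 0, 1, 0); (2, 0, 0, 0); (2, 2, 0, 0))


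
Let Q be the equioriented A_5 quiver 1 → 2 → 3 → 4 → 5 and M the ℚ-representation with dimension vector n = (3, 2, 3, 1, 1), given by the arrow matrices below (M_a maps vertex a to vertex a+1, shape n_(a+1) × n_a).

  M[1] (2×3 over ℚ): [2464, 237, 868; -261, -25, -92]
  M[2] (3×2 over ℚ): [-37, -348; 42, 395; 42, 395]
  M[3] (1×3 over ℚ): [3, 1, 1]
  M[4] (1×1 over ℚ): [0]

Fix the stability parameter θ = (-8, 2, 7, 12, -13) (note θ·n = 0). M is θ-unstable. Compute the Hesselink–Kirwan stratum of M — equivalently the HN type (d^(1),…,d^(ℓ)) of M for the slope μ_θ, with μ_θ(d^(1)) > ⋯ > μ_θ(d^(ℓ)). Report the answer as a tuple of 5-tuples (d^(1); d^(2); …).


Via rank(M_{q-1}∘⋯∘M_p): M ≅ I[1,1], I[1,3], I[1,4], I[3,3], I[5,5].
μ_θ-semistable layers: μ^(1)=12; μ^(2)=7; μ^(3)=2; μ^(4)=-8; μ^(5)=-13

((0, 0, 0, 1, 0); (0, 0, 3, 0, 0); (0, 2, 0, 0, 0); (3, 0, 0, 0, 0); (0, 0, 0, 0, 1))


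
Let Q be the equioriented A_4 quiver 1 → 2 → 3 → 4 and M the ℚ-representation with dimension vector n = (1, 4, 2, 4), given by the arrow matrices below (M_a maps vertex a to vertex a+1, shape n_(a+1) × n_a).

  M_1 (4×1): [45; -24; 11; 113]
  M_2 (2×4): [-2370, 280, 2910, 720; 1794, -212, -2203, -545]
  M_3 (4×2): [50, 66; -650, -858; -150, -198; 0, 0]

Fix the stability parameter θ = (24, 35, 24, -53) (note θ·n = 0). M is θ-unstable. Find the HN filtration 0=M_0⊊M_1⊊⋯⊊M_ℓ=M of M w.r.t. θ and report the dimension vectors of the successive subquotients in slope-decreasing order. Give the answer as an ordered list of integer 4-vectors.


Interval decomposition of M: I[1,2], I[2,2], I[2,3], I[2,4], I[4,4]^3.
HN type (ℓ=5): μ^(1)=35; μ^(2)=59/2; μ^(3)=24; μ^(4)=2; μ^(5)=-53

((0, 2, 0, 0); (0, 1, 1, 0); (1, 0, 0, 0); (0, 1, 1, 1); (0, 0, 0, 3))


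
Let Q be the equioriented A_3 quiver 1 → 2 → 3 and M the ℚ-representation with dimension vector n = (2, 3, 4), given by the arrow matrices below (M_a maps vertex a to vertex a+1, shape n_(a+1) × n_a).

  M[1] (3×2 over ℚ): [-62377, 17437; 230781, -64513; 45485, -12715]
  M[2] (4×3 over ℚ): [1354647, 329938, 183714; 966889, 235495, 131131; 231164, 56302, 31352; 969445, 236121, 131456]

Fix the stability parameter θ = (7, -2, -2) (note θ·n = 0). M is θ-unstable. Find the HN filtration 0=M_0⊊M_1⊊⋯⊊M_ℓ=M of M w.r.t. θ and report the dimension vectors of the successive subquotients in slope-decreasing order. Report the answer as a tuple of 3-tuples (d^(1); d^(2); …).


Barcode: M ≅ I[1,3]^2, I[2,3], I[3,3]. HN layers by μ_θ (2 steps, strictly decreasing):
  μ^(1)=1; μ^(2)=-2

((2, 2, 2); (0, 1, 2))


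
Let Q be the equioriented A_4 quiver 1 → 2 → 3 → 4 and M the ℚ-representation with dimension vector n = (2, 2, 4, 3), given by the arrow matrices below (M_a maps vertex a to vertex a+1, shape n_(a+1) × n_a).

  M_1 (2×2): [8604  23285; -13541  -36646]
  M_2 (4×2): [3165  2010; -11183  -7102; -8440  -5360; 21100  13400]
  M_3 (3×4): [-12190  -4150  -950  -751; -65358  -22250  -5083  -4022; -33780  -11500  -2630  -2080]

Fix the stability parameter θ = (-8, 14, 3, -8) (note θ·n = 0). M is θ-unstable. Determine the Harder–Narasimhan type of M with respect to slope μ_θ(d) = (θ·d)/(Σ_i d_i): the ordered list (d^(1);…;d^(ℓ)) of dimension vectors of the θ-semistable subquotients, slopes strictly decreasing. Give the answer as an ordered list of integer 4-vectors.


Interval decomposition of M: I[1,2], I[1,3], I[3,3], I[3,4]^2, I[4,4].
HN type (ℓ=5): μ^(1)=14; μ^(2)=17/2; μ^(3)=3; μ^(4)=-5/2; μ^(5)=-8

((0, 1, 0, 0); (0, 1, 1, 0); (0, 0, 1, 0); (0, 0, 2, 2); (2, 0, 0, 1))


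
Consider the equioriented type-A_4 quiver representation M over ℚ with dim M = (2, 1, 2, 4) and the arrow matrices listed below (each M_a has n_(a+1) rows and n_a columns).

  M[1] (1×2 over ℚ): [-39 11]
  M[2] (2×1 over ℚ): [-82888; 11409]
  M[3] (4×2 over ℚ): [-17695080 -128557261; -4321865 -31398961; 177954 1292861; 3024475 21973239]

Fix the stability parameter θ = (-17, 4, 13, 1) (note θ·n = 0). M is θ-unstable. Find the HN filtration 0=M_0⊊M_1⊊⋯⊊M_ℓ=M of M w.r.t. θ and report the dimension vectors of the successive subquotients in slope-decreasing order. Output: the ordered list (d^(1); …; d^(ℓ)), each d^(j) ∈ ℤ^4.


Via rank(M_{q-1}∘⋯∘M_p): M ≅ I[1,1], I[1,4], I[3,4], I[4,4]^2.
μ_θ-semistable layers: μ^(1)=7; μ^(2)=4; μ^(3)=1; μ^(4)=-17

((0, 0, 2, 2); (0, 1, 0, 0); (0, 0, 0, 2); (2, 0, 0, 0))


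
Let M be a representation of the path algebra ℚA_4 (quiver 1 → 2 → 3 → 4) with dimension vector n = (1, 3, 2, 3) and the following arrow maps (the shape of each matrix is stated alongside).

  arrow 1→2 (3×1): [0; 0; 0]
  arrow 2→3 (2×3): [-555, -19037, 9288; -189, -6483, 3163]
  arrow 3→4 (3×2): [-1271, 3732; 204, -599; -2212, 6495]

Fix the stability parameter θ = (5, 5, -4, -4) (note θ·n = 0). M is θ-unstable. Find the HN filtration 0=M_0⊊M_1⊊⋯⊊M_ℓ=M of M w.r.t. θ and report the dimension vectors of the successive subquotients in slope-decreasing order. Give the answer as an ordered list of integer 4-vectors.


Via rank(M_{q-1}∘⋯∘M_p): M ≅ I[1,1], I[2,2], I[2,4]^2, I[4,4].
μ_θ-semistable layers: μ^(1)=5; μ^(2)=-1; μ^(3)=-4

((1, 1, 0, 0); (0, 2, 2, 2); (0, 0, 0, 1))


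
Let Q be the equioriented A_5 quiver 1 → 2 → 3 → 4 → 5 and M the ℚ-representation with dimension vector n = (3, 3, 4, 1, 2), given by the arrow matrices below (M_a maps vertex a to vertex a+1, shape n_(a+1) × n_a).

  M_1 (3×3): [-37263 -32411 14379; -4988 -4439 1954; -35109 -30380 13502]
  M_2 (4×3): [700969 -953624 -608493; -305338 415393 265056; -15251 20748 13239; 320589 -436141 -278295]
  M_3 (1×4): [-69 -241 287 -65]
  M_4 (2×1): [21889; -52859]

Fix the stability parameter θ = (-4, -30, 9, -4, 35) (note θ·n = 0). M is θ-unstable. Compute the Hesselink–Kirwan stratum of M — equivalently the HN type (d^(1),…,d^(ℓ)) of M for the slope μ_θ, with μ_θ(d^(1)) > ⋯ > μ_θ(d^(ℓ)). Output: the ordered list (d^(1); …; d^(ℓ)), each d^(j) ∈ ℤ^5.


Via rank(M_{q-1}∘⋯∘M_p): M ≅ I[1,2], I[1,3], I[1,5], I[3,3]^2, I[5,5].
μ_θ-semistable layers: μ^(1)=35; μ^(2)=9; μ^(3)=5/2; μ^(4)=-17

((0, 0, 0, 0, 2); (0, 0, 3, 0, 0); (0, 0, 1, 1, 0); (3, 3, 0, 0, 0))


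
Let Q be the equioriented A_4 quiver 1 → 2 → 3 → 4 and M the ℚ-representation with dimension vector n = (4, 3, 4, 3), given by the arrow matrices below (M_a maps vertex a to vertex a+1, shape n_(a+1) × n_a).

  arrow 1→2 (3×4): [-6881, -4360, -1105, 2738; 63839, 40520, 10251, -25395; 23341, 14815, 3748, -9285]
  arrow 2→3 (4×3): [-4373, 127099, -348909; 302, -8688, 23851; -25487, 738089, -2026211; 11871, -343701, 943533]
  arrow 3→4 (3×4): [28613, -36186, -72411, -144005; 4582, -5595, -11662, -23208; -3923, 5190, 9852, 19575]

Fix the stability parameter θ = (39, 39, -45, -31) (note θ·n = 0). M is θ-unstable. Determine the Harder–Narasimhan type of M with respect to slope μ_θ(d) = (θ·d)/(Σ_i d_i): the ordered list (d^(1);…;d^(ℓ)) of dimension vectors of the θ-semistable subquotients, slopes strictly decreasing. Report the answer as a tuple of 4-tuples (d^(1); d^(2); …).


Via rank(M_{q-1}∘⋯∘M_p): M ≅ I[1,1], I[1,2], I[1,4]^2, I[3,3], I[3,4].
μ_θ-semistable layers: μ^(1)=39; μ^(2)=1/2; μ^(3)=-31; μ^(4)=-45

((2, 1, 0, 0); (2, 2, 2, 2); (0, 0, 0, 1); (0, 0, 2, 0))


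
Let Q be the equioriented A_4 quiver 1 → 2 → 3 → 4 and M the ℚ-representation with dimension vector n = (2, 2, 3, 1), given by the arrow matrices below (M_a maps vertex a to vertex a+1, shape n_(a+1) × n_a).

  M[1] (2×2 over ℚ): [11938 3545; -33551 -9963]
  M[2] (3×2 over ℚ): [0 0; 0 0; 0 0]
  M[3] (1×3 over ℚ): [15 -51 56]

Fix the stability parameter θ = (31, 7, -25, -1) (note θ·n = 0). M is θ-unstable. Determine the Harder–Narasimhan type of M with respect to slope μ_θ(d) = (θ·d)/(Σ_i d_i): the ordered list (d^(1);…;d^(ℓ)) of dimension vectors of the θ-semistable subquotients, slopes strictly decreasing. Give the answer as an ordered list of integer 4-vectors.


Barcode: M ≅ I[1,2]^2, I[3,3]^2, I[3,4]. HN layers by μ_θ (3 steps, strictly decreasing):
  μ^(1)=19; μ^(2)=-1; μ^(3)=-25

((2, 2, 0, 0); (0, 0, 0, 1); (0, 0, 3, 0))


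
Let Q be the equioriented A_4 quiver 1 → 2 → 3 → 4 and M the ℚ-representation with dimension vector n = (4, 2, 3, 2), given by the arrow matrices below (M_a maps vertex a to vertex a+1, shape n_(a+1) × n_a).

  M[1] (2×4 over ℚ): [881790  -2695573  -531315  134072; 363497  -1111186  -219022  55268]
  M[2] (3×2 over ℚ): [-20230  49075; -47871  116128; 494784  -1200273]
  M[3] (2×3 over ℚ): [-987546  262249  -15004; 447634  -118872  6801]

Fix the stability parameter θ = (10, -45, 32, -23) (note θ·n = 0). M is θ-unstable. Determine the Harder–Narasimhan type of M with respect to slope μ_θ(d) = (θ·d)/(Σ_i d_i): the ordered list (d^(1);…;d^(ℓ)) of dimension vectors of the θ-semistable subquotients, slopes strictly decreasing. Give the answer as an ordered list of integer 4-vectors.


Interval decomposition of M: I[1,1]^2, I[1,4]^2, I[3,3].
HN type (ℓ=4): μ^(1)=32; μ^(2)=10; μ^(3)=9/2; μ^(4)=-35/2

((0, 0, 1, 0); (2, 0, 0, 0); (0, 0, 2, 2); (2, 2, 0, 0))


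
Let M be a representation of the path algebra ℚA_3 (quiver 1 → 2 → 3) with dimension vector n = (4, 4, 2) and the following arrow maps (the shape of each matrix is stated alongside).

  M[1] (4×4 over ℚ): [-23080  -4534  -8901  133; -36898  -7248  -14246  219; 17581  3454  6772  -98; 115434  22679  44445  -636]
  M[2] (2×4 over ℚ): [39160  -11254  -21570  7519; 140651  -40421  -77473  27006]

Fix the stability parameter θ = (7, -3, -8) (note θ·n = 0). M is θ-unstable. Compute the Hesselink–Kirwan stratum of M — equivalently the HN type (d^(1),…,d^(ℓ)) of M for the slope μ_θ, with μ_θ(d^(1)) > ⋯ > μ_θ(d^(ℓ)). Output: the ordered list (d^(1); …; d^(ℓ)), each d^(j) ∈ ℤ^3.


Interval decomposition of M: I[1,2]^2, I[1,3]^2.
HN type (ℓ=2): μ^(1)=2; μ^(2)=-4/3

((2, 2, 0); (2, 2, 2))


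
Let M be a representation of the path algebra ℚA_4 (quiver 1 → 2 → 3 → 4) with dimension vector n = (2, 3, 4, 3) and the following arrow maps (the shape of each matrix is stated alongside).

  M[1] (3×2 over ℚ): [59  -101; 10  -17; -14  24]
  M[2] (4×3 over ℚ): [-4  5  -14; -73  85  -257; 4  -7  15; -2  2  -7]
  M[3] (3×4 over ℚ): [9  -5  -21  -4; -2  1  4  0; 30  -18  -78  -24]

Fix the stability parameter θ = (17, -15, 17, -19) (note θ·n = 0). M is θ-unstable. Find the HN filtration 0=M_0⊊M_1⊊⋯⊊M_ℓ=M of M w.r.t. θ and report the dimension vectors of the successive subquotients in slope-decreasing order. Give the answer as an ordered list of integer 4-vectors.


Interval decomposition of M: I[1,4]^2, I[2,3], I[3,3], I[4,4].
HN type (ℓ=4): μ^(1)=17; μ^(2)=0; μ^(3)=-15; μ^(4)=-19

((0, 0, 2, 0); (2, 2, 2, 2); (0, 1, 0, 0); (0, 0, 0, 1))


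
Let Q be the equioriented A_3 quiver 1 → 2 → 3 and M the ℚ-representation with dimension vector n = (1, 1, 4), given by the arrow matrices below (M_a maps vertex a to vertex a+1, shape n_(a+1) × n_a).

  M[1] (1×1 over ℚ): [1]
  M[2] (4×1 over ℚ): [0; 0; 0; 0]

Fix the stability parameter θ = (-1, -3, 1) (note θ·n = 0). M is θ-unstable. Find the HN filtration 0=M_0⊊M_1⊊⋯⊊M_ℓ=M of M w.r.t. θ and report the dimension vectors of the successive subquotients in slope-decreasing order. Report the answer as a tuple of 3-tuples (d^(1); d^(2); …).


Interval decomposition of M: I[1,2], I[3,3]^4.
HN type (ℓ=2): μ^(1)=1; μ^(2)=-2

((0, 0, 4); (1, 1, 0))


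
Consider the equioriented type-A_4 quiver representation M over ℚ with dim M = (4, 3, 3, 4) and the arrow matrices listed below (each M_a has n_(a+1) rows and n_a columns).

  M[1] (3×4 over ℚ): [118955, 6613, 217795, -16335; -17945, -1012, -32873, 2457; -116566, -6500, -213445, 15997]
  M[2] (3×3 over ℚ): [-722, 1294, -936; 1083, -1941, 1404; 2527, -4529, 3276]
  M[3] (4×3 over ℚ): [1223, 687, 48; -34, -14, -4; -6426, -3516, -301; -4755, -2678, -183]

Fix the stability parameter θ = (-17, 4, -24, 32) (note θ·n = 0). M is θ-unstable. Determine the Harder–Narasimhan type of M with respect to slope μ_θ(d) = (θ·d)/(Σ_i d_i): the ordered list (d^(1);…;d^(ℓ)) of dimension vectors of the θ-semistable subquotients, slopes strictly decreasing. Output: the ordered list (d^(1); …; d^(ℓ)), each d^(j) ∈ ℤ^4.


Interval decomposition of M: I[1,1], I[1,2]^2, I[1,4], I[3,4]^2, I[4,4].
HN type (ℓ=5): μ^(1)=32; μ^(2)=4; μ^(3)=-10; μ^(4)=-17; μ^(5)=-24

((0, 0, 0, 4); (0, 2, 0, 0); (0, 1, 1, 0); (4, 0, 0, 0); (0, 0, 2, 0))


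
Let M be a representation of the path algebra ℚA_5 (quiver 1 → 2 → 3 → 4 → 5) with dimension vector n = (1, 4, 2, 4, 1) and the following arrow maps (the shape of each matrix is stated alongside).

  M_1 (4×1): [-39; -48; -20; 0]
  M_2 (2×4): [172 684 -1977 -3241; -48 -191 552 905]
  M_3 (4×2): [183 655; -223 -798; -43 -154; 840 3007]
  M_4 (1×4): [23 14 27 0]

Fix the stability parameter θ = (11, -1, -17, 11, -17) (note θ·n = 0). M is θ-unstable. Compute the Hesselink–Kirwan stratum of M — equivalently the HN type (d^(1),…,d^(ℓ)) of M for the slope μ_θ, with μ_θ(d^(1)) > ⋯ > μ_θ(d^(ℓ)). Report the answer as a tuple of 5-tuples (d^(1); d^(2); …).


Barcode: M ≅ I[1,2], I[2,2], I[2,4], I[2,5], I[4,4]^2. HN layers by μ_θ (5 steps, strictly decreasing):
  μ^(1)=11; μ^(2)=5; μ^(3)=-1; μ^(4)=-3; μ^(5)=-9

((0, 0, 0, 3, 0); (1, 1, 0, 0, 0); (0, 1, 0, 0, 0); (0, 0, 0, 1, 1); (0, 2, 2, 0, 0))


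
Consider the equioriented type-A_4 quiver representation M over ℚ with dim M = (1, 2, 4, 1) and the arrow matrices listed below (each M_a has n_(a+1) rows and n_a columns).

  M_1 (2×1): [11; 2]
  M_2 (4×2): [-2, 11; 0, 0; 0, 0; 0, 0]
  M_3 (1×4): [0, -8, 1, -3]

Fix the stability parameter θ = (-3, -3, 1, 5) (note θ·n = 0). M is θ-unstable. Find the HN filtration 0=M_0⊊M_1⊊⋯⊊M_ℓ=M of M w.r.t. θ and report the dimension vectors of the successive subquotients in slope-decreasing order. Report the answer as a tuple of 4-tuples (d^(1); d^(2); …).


Via rank(M_{q-1}∘⋯∘M_p): M ≅ I[1,2], I[2,3], I[3,3]^2, I[3,4].
μ_θ-semistable layers: μ^(1)=5; μ^(2)=1; μ^(3)=-3

((0, 0, 0, 1); (0, 0, 4, 0); (1, 2, 0, 0))


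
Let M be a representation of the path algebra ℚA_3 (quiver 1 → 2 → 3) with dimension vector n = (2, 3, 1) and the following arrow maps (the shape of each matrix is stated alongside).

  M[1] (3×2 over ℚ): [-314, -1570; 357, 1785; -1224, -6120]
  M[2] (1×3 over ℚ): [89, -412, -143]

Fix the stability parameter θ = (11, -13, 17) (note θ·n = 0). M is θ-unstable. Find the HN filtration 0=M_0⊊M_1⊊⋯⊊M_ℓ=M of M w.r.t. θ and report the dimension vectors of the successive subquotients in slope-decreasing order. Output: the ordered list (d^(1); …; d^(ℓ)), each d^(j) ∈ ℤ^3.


Barcode: M ≅ I[1,1], I[1,3], I[2,2]^2. HN layers by μ_θ (4 steps, strictly decreasing):
  μ^(1)=17; μ^(2)=11; μ^(3)=-1; μ^(4)=-13

((0, 0, 1); (1, 0, 0); (1, 1, 0); (0, 2, 0))


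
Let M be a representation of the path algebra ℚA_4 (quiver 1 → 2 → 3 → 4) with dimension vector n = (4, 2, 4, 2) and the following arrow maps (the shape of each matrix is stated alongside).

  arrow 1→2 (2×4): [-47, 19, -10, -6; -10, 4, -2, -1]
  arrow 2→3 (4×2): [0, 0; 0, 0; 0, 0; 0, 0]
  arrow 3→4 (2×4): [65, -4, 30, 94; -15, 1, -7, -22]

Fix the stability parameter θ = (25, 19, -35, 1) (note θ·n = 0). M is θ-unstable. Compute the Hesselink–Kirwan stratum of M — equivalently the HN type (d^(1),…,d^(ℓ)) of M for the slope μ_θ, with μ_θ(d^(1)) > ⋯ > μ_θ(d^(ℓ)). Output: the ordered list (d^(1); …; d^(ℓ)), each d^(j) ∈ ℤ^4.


Barcode: M ≅ I[1,1]^2, I[1,2]^2, I[3,3]^2, I[3,4]^2. HN layers by μ_θ (4 steps, strictly decreasing):
  μ^(1)=25; μ^(2)=22; μ^(3)=1; μ^(4)=-35

((2, 0, 0, 0); (2, 2, 0, 0); (0, 0, 0, 2); (0, 0, 4, 0))


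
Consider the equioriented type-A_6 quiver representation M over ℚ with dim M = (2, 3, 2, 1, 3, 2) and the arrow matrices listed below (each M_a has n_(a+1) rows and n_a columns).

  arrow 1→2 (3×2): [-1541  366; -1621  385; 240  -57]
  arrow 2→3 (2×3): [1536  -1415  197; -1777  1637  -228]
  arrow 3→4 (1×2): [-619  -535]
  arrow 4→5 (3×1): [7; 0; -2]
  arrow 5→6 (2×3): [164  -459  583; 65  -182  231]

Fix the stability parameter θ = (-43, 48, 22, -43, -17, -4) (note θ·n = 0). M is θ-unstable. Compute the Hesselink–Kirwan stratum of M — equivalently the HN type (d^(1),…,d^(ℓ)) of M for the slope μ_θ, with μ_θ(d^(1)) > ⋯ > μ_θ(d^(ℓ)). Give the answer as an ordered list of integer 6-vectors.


Barcode: M ≅ I[1,3], I[1,6], I[2,2], I[5,5], I[5,6]. HN layers by μ_θ (6 steps, strictly decreasing):
  μ^(1)=48; μ^(2)=35; μ^(3)=6/5; μ^(4)=-4; μ^(5)=-17; μ^(6)=-43

((0, 1, 0, 0, 0, 0); (0, 1, 1, 0, 0, 0); (0, 1, 1, 1, 1, 1); (0, 0, 0, 0, 0, 1); (0, 0, 0, 0, 2, 0); (2, 0, 0, 0, 0, 0))


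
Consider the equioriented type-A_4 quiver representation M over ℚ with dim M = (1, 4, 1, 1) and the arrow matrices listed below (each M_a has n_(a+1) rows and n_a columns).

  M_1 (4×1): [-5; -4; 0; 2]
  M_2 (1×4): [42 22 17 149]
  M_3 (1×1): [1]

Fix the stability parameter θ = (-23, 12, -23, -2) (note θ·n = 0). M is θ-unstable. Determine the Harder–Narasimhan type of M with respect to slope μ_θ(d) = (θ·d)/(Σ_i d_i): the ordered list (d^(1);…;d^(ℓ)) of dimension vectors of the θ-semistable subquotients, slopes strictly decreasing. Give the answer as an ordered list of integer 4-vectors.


Barcode: M ≅ I[1,2], I[2,2]^2, I[2,4]. HN layers by μ_θ (4 steps, strictly decreasing):
  μ^(1)=12; μ^(2)=-2; μ^(3)=-11/2; μ^(4)=-23

((0, 3, 0, 0); (0, 0, 0, 1); (0, 1, 1, 0); (1, 0, 0, 0))


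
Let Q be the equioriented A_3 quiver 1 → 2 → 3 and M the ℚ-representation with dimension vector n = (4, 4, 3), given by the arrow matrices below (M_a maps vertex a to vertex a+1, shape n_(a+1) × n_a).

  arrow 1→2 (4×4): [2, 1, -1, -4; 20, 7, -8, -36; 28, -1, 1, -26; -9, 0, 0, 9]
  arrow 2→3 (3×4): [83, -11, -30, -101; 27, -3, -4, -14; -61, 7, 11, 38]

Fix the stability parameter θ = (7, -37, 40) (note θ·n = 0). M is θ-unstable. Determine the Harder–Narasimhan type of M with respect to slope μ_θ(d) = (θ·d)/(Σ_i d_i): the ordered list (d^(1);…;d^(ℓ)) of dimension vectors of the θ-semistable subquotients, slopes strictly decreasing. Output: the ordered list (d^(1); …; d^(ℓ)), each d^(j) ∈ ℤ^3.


Interval decomposition of M: I[1,1], I[1,3]^3, I[2,2].
HN type (ℓ=4): μ^(1)=40; μ^(2)=7; μ^(3)=-15; μ^(4)=-37

((0, 0, 3); (1, 0, 0); (3, 3, 0); (0, 1, 0))


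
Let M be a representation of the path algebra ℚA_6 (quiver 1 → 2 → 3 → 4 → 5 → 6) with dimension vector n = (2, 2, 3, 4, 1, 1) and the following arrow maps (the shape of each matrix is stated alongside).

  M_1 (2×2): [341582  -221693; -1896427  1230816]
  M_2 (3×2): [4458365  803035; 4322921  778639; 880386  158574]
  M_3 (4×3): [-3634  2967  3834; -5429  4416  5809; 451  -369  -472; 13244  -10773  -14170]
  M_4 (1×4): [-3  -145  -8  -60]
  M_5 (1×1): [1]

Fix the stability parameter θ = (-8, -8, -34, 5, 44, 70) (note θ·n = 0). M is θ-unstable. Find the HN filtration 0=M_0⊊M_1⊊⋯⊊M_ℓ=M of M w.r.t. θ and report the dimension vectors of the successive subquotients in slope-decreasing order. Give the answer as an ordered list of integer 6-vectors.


Barcode: M ≅ I[1,2], I[1,4], I[3,4], I[3,6], I[4,4]. HN layers by μ_θ (6 steps, strictly decreasing):
  μ^(1)=70; μ^(2)=44; μ^(3)=5; μ^(4)=-8; μ^(5)=-50/3; μ^(6)=-34

((0, 0, 0, 0, 0, 1); (0, 0, 0, 0, 1, 0); (0, 0, 0, 4, 0, 0); (1, 1, 0, 0, 0, 0); (1, 1, 1, 0, 0, 0); (0, 0, 2, 0, 0, 0))


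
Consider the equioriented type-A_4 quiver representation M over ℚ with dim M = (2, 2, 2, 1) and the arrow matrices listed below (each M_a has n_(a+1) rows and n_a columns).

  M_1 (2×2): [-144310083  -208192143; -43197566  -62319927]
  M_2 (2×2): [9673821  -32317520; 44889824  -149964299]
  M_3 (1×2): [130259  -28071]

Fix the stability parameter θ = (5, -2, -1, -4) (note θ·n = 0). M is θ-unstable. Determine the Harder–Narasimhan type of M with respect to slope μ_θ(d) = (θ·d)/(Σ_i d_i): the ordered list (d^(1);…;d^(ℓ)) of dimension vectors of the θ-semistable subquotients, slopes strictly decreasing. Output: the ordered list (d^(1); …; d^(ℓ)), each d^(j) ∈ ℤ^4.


Barcode: M ≅ I[1,3], I[1,4]. HN layers by μ_θ (2 steps, strictly decreasing):
  μ^(1)=2/3; μ^(2)=-1/2

((1, 1, 1, 0); (1, 1, 1, 1))


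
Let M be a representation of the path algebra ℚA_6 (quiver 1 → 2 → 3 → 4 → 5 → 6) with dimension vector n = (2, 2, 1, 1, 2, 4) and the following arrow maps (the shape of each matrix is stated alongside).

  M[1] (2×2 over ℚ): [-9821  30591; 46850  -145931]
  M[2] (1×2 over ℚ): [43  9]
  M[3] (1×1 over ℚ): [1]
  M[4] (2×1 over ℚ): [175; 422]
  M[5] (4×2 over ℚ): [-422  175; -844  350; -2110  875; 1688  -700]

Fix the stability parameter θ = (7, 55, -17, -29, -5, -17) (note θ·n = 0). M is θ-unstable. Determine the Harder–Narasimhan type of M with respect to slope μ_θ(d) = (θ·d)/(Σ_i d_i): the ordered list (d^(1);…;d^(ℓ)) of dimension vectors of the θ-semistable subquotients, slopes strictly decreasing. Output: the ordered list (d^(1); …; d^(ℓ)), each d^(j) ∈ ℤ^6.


Interval decomposition of M: I[1,2], I[1,5], I[5,6], I[6,6]^3.
HN type (ℓ=5): μ^(1)=55; μ^(2)=7; μ^(3)=11/5; μ^(4)=-11; μ^(5)=-17

((0, 1, 0, 0, 0, 0); (1, 0, 0, 0, 0, 0); (1, 1, 1, 1, 1, 0); (0, 0, 0, 0, 1, 1); (0, 0, 0, 0, 0, 3))
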